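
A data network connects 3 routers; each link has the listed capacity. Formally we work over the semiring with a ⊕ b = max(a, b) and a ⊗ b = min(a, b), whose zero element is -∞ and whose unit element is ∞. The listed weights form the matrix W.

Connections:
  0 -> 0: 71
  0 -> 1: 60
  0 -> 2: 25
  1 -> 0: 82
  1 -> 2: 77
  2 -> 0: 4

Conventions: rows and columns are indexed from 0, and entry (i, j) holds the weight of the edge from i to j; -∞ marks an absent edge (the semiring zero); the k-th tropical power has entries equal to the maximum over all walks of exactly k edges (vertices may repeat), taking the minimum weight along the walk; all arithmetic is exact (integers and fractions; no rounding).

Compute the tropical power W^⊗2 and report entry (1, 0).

W^⊗2:
  [71, 60, 60]
  [71, 60, 25]
  [4, 4, 4]
Key observation: the optimum is the walk 1->0->0, with weight 82 min 71 = 71.
Optimal value attained by: walk 1->0->0.
Answer: (W^⊗2)[1][0] = 71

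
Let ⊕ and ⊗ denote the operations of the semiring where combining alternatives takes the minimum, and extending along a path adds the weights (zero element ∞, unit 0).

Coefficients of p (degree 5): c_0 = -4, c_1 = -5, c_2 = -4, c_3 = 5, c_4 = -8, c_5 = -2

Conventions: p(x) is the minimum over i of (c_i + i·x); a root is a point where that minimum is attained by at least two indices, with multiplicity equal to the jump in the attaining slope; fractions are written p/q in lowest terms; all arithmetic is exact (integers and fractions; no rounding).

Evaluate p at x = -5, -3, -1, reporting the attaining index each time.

p(-5) = min(-4+0·(-5)=-4, -5+1·(-5)=-10, -4+2·(-5)=-14, 5+3·(-5)=-10, -8+4·(-5)=-28, -2+5·(-5)=-27) = -28 (attained by i=4)
p(-3) = min(-4+0·(-3)=-4, -5+1·(-3)=-8, -4+2·(-3)=-10, 5+3·(-3)=-4, -8+4·(-3)=-20, -2+5·(-3)=-17) = -20 (attained by i=4)
p(-1) = min(-4+0·(-1)=-4, -5+1·(-1)=-6, -4+2·(-1)=-6, 5+3·(-1)=2, -8+4·(-1)=-12, -2+5·(-1)=-7) = -12 (attained by i=4)
Answer: p(-5) = -28; p(-3) = -20; p(-1) = -12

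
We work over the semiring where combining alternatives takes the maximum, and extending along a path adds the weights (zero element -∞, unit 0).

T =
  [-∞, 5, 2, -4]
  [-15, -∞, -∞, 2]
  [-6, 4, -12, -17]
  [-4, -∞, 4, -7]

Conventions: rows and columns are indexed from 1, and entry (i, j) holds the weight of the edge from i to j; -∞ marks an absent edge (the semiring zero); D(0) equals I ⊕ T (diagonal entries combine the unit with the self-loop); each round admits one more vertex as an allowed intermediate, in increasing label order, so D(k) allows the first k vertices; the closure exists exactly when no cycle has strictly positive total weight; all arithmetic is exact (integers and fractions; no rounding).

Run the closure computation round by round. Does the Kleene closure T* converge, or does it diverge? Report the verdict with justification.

D(0):
  [0, 5, 2, -4]
  [-15, 0, -∞, 2]
  [-6, 4, 0, -17]
  [-4, -∞, 4, 0]
D(1):
  [0, 5, 2, -4]
  [-15, 0, -13, 2]
  [-6, 4, 0, -10]
  [-4, 1, 4, 0]
Detection: at round 2, diagonal entry (4, 4) turns strictly positive.
Key observation: the cycle 4->1->2->4 has total weight (-4) + 5 + 2, which is strictly positive.
Answer: DIVERGES — positive cycle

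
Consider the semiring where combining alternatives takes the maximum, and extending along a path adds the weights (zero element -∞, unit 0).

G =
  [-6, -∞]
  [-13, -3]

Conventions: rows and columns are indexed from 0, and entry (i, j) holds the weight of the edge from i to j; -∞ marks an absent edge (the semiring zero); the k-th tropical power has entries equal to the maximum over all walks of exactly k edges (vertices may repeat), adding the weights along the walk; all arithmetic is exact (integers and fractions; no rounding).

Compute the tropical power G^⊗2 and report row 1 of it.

G^⊗2:
  [-12, -∞]
  [-16, -6]
Answer: row 1 of G^⊗2 = [-16, -6]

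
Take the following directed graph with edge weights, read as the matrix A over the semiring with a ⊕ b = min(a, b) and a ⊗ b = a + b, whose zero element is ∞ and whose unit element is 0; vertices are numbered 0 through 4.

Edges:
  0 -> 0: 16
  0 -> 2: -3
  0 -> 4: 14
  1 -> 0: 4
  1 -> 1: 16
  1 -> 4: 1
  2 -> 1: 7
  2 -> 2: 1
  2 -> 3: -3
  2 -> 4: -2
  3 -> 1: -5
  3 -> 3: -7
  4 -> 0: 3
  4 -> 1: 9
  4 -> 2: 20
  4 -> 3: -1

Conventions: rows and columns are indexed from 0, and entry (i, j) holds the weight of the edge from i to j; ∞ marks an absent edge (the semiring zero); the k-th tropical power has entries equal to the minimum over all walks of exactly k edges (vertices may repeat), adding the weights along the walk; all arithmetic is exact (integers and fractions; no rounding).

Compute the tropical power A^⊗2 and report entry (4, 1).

A^⊗2:
  [17, 4, -2, -6, -5]
  [4, 10, 1, 0, 17]
  [1, -8, 2, -10, -1]
  [-1, -12, ∞, -14, -4]
  [13, -6, 0, -8, 10]
Key observation: the optimum is the walk 4->3->1, with weight (-1) + (-5) = -6.
Optimal value attained by: walk 4->3->1.
Answer: (A^⊗2)[4][1] = -6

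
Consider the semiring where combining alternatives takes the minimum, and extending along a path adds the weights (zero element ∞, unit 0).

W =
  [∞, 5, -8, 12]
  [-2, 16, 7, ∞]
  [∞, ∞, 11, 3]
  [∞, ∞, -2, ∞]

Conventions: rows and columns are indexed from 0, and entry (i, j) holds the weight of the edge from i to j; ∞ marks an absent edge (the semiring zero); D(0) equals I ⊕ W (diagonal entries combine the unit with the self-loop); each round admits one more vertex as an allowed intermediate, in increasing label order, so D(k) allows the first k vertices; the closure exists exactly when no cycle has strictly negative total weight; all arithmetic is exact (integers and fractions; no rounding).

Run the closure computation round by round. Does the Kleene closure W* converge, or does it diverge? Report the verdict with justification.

D(0):
  [0, 5, -8, 12]
  [-2, 0, 7, ∞]
  [∞, ∞, 0, 3]
  [∞, ∞, -2, 0]
D(1):
  [0, 5, -8, 12]
  [-2, 0, -10, 10]
  [∞, ∞, 0, 3]
  [∞, ∞, -2, 0]
D(2):
  [0, 5, -8, 12]
  [-2, 0, -10, 10]
  [∞, ∞, 0, 3]
  [∞, ∞, -2, 0]
D(3):
  [0, 5, -8, -5]
  [-2, 0, -10, -7]
  [∞, ∞, 0, 3]
  [∞, ∞, -2, 0]
D(4):
  [0, 5, -8, -5]
  [-2, 0, -10, -7]
  [∞, ∞, 0, 3]
  [∞, ∞, -2, 0]
Key observation: every diagonal entry stays at the unit through all rounds, so no improving cycle exists.
Answer: CONVERGES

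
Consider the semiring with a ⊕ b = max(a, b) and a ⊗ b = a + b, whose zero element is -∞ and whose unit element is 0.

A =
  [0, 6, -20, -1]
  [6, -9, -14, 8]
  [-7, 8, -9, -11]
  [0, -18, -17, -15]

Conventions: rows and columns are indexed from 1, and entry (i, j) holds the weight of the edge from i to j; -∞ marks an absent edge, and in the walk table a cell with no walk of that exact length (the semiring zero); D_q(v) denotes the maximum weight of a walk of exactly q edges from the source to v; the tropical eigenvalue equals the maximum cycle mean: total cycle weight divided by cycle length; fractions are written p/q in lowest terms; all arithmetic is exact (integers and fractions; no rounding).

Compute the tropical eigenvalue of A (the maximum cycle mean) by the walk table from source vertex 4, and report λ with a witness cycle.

q=0: [-∞, -∞, -∞, 0]
q=1: [0, -18, -17, -15]
q=2: [0, 6, -20, -1]
q=3: [12, 6, -8, 14]
q=4: [14, 18, -3, 14]
Optimal cycle mean attained by: cycle 1->2->1, total 6 + 6, length 2.
Answer: λ = 6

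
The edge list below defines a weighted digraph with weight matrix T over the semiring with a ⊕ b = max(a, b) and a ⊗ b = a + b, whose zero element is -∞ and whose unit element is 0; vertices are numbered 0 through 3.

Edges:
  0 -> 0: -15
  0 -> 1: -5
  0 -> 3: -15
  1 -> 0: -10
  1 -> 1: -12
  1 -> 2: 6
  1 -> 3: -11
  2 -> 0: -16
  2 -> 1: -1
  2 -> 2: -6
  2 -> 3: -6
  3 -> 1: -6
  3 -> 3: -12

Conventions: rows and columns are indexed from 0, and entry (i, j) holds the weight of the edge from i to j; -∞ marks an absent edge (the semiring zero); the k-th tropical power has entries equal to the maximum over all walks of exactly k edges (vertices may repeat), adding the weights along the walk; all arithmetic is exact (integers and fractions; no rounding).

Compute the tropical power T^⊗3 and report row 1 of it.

T^⊗2:
  [-15, -17, 1, -16]
  [-10, 5, 0, 0]
  [-11, -7, 5, -12]
  [-16, -18, 0, -17]
T^⊗3:
  [-15, 0, -5, -5]
  [-5, -1, 11, -6]
  [-11, 4, -1, -1]
  [-16, -1, -6, -6]
Answer: row 1 of T^⊗3 = [-5, -1, 11, -6]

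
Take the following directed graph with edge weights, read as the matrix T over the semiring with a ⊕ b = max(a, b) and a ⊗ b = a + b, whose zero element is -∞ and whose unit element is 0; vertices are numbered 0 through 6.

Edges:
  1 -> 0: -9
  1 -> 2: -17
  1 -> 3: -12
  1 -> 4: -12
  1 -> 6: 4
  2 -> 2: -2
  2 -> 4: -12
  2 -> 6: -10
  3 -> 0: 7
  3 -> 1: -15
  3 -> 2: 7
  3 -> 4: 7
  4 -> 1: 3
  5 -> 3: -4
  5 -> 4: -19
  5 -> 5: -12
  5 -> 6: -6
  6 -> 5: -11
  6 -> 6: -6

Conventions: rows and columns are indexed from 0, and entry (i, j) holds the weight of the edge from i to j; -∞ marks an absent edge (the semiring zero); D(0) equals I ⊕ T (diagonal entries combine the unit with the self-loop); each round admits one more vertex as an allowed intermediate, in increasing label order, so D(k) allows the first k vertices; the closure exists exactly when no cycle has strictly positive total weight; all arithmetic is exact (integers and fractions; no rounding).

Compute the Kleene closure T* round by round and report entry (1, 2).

D(0):
  [0, -∞, -∞, -∞, -∞, -∞, -∞]
  [-9, 0, -17, -12, -12, -∞, 4]
  [-∞, -∞, 0, -∞, -12, -∞, -10]
  [7, -15, 7, 0, 7, -∞, -∞]
  [-∞, 3, -∞, -∞, 0, -∞, -∞]
  [-∞, -∞, -∞, -4, -19, 0, -6]
  [-∞, -∞, -∞, -∞, -∞, -11, 0]
D(1):
  [0, -∞, -∞, -∞, -∞, -∞, -∞]
  [-9, 0, -17, -12, -12, -∞, 4]
  [-∞, -∞, 0, -∞, -12, -∞, -10]
  [7, -15, 7, 0, 7, -∞, -∞]
  [-∞, 3, -∞, -∞, 0, -∞, -∞]
  [-∞, -∞, -∞, -4, -19, 0, -6]
  [-∞, -∞, -∞, -∞, -∞, -11, 0]
D(2):
  [0, -∞, -∞, -∞, -∞, -∞, -∞]
  [-9, 0, -17, -12, -12, -∞, 4]
  [-∞, -∞, 0, -∞, -12, -∞, -10]
  [7, -15, 7, 0, 7, -∞, -11]
  [-6, 3, -14, -9, 0, -∞, 7]
  [-∞, -∞, -∞, -4, -19, 0, -6]
  [-∞, -∞, -∞, -∞, -∞, -11, 0]
D(3):
  [0, -∞, -∞, -∞, -∞, -∞, -∞]
  [-9, 0, -17, -12, -12, -∞, 4]
  [-∞, -∞, 0, -∞, -12, -∞, -10]
  [7, -15, 7, 0, 7, -∞, -3]
  [-6, 3, -14, -9, 0, -∞, 7]
  [-∞, -∞, -∞, -4, -19, 0, -6]
  [-∞, -∞, -∞, -∞, -∞, -11, 0]
D(4):
  [0, -∞, -∞, -∞, -∞, -∞, -∞]
  [-5, 0, -5, -12, -5, -∞, 4]
  [-∞, -∞, 0, -∞, -12, -∞, -10]
  [7, -15, 7, 0, 7, -∞, -3]
  [-2, 3, -2, -9, 0, -∞, 7]
  [3, -19, 3, -4, 3, 0, -6]
  [-∞, -∞, -∞, -∞, -∞, -11, 0]
D(5):
  [0, -∞, -∞, -∞, -∞, -∞, -∞]
  [-5, 0, -5, -12, -5, -∞, 4]
  [-14, -9, 0, -21, -12, -∞, -5]
  [7, 10, 7, 0, 7, -∞, 14]
  [-2, 3, -2, -9, 0, -∞, 7]
  [3, 6, 3, -4, 3, 0, 10]
  [-∞, -∞, -∞, -∞, -∞, -11, 0]
D(6):
  [0, -∞, -∞, -∞, -∞, -∞, -∞]
  [-5, 0, -5, -12, -5, -∞, 4]
  [-14, -9, 0, -21, -12, -∞, -5]
  [7, 10, 7, 0, 7, -∞, 14]
  [-2, 3, -2, -9, 0, -∞, 7]
  [3, 6, 3, -4, 3, 0, 10]
  [-8, -5, -8, -15, -8, -11, 0]
D(7):
  [0, -∞, -∞, -∞, -∞, -∞, -∞]
  [-4, 0, -4, -11, -4, -7, 4]
  [-13, -9, 0, -20, -12, -16, -5]
  [7, 10, 7, 0, 7, 3, 14]
  [-1, 3, -1, -8, 0, -4, 7]
  [3, 6, 3, -4, 3, 0, 10]
  [-8, -5, -8, -15, -8, -11, 0]
Answer: T*[1][2] = -4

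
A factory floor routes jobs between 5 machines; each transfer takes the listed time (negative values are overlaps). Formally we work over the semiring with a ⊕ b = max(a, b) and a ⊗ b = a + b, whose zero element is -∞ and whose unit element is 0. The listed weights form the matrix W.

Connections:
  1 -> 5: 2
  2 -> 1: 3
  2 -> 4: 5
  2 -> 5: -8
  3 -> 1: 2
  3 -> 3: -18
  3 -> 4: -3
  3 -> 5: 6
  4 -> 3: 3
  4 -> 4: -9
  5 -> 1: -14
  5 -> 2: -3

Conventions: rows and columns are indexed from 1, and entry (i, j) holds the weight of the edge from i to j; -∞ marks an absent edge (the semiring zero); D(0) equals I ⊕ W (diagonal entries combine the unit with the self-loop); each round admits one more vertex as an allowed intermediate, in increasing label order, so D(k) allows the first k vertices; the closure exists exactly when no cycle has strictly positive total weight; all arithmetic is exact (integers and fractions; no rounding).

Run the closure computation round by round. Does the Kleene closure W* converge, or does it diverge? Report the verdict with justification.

D(0):
  [0, -∞, -∞, -∞, 2]
  [3, 0, -∞, 5, -8]
  [2, -∞, 0, -3, 6]
  [-∞, -∞, 3, 0, -∞]
  [-14, -3, -∞, -∞, 0]
D(1):
  [0, -∞, -∞, -∞, 2]
  [3, 0, -∞, 5, 5]
  [2, -∞, 0, -3, 6]
  [-∞, -∞, 3, 0, -∞]
  [-14, -3, -∞, -∞, 0]
Detection: at round 2, diagonal entry (5, 5) turns strictly positive.
Key observation: the cycle 5->2->1->5 has total weight (-3) + 3 + 2, which is strictly positive.
Answer: DIVERGES — positive cycle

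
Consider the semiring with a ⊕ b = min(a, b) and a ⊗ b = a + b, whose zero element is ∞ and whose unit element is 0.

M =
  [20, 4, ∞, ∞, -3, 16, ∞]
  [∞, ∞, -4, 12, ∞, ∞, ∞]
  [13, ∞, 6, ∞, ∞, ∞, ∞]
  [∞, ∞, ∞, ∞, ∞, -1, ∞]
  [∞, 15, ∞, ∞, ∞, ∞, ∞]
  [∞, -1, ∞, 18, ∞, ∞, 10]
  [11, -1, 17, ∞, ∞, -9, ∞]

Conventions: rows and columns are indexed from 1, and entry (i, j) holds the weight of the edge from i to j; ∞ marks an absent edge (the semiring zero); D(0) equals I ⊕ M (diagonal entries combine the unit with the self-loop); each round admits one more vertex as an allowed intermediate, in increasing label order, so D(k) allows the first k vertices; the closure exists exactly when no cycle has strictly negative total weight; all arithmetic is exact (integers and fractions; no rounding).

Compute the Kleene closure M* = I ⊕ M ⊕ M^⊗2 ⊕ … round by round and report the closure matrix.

D(0):
  [0, 4, ∞, ∞, -3, 16, ∞]
  [∞, 0, -4, 12, ∞, ∞, ∞]
  [13, ∞, 0, ∞, ∞, ∞, ∞]
  [∞, ∞, ∞, 0, ∞, -1, ∞]
  [∞, 15, ∞, ∞, 0, ∞, ∞]
  [∞, -1, ∞, 18, ∞, 0, 10]
  [11, -1, 17, ∞, ∞, -9, 0]
D(1):
  [0, 4, ∞, ∞, -3, 16, ∞]
  [∞, 0, -4, 12, ∞, ∞, ∞]
  [13, 17, 0, ∞, 10, 29, ∞]
  [∞, ∞, ∞, 0, ∞, -1, ∞]
  [∞, 15, ∞, ∞, 0, ∞, ∞]
  [∞, -1, ∞, 18, ∞, 0, 10]
  [11, -1, 17, ∞, 8, -9, 0]
D(2):
  [0, 4, 0, 16, -3, 16, ∞]
  [∞, 0, -4, 12, ∞, ∞, ∞]
  [13, 17, 0, 29, 10, 29, ∞]
  [∞, ∞, ∞, 0, ∞, -1, ∞]
  [∞, 15, 11, 27, 0, ∞, ∞]
  [∞, -1, -5, 11, ∞, 0, 10]
  [11, -1, -5, 11, 8, -9, 0]
D(3):
  [0, 4, 0, 16, -3, 16, ∞]
  [9, 0, -4, 12, 6, 25, ∞]
  [13, 17, 0, 29, 10, 29, ∞]
  [∞, ∞, ∞, 0, ∞, -1, ∞]
  [24, 15, 11, 27, 0, 40, ∞]
  [8, -1, -5, 11, 5, 0, 10]
  [8, -1, -5, 11, 5, -9, 0]
D(4):
  [0, 4, 0, 16, -3, 15, ∞]
  [9, 0, -4, 12, 6, 11, ∞]
  [13, 17, 0, 29, 10, 28, ∞]
  [∞, ∞, ∞, 0, ∞, -1, ∞]
  [24, 15, 11, 27, 0, 26, ∞]
  [8, -1, -5, 11, 5, 0, 10]
  [8, -1, -5, 11, 5, -9, 0]
D(5):
  [0, 4, 0, 16, -3, 15, ∞]
  [9, 0, -4, 12, 6, 11, ∞]
  [13, 17, 0, 29, 10, 28, ∞]
  [∞, ∞, ∞, 0, ∞, -1, ∞]
  [24, 15, 11, 27, 0, 26, ∞]
  [8, -1, -5, 11, 5, 0, 10]
  [8, -1, -5, 11, 5, -9, 0]
D(6):
  [0, 4, 0, 16, -3, 15, 25]
  [9, 0, -4, 12, 6, 11, 21]
  [13, 17, 0, 29, 10, 28, 38]
  [7, -2, -6, 0, 4, -1, 9]
  [24, 15, 11, 27, 0, 26, 36]
  [8, -1, -5, 11, 5, 0, 10]
  [-1, -10, -14, 2, -4, -9, 0]
D(7):
  [0, 4, 0, 16, -3, 15, 25]
  [9, 0, -4, 12, 6, 11, 21]
  [13, 17, 0, 29, 10, 28, 38]
  [7, -2, -6, 0, 4, -1, 9]
  [24, 15, 11, 27, 0, 26, 36]
  [8, -1, -5, 11, 5, 0, 10]
  [-1, -10, -14, 2, -4, -9, 0]
Answer: M* = [[0, 4, 0, 16, -3, 15, 25], [9, 0, -4, 12, 6, 11, 21], [13, 17, 0, 29, 10, 28, 38], [7, -2, -6, 0, 4, -1, 9], [24, 15, 11, 27, 0, 26, 36], [8, -1, -5, 11, 5, 0, 10], [-1, -10, -14, 2, -4, -9, 0]]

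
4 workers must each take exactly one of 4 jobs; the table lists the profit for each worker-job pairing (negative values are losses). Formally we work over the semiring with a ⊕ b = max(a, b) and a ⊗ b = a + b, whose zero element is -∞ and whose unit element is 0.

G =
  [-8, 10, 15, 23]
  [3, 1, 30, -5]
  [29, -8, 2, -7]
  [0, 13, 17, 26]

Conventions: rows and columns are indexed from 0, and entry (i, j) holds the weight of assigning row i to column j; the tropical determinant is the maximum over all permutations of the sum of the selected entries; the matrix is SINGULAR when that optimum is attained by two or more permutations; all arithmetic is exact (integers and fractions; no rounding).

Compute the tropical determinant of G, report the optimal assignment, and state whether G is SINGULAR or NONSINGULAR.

σ = (0, 1, 2, 3): (-8) + 1 + 2 + 26 = 21
σ = (0, 1, 3, 2): (-8) + 1 + (-7) + 17 = 3
σ = (0, 2, 1, 3): (-8) + 30 + (-8) + 26 = 40
σ = (0, 2, 3, 1): (-8) + 30 + (-7) + 13 = 28
σ = (0, 3, 1, 2): (-8) + (-5) + (-8) + 17 = -4
σ = (0, 3, 2, 1): (-8) + (-5) + 2 + 13 = 2
σ = (1, 0, 2, 3): 10 + 3 + 2 + 26 = 41
σ = (1, 0, 3, 2): 10 + 3 + (-7) + 17 = 23
σ = (1, 2, 0, 3): 10 + 30 + 29 + 26 = 95
σ = (1, 2, 3, 0): 10 + 30 + (-7) + 0 = 33
σ = (1, 3, 0, 2): 10 + (-5) + 29 + 17 = 51
σ = (1, 3, 2, 0): 10 + (-5) + 2 + 0 = 7
σ = (2, 0, 1, 3): 15 + 3 + (-8) + 26 = 36
σ = (2, 0, 3, 1): 15 + 3 + (-7) + 13 = 24
σ = (2, 1, 0, 3): 15 + 1 + 29 + 26 = 71
σ = (2, 1, 3, 0): 15 + 1 + (-7) + 0 = 9
σ = (2, 3, 0, 1): 15 + (-5) + 29 + 13 = 52
σ = (2, 3, 1, 0): 15 + (-5) + (-8) + 0 = 2
σ = (3, 0, 1, 2): 23 + 3 + (-8) + 17 = 35
σ = (3, 0, 2, 1): 23 + 3 + 2 + 13 = 41
σ = (3, 1, 0, 2): 23 + 1 + 29 + 17 = 70
σ = (3, 1, 2, 0): 23 + 1 + 2 + 0 = 26
σ = (3, 2, 0, 1): 23 + 30 + 29 + 13 = 95
σ = (3, 2, 1, 0): 23 + 30 + (-8) + 0 = 45
Optimal value attained by: σ = (1, 2, 0, 3).
Answer: det⊕(G) = 95; verdict: SINGULAR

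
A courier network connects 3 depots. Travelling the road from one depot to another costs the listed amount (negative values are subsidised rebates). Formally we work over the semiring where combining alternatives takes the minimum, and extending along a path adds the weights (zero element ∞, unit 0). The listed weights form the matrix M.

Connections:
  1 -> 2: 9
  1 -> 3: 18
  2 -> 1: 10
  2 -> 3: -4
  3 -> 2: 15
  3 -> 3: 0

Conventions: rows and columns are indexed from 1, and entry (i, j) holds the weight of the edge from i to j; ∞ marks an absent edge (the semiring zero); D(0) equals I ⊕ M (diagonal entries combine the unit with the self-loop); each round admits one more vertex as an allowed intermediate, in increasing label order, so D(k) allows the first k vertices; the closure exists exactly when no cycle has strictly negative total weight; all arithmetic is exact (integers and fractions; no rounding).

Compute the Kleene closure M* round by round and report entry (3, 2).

D(0):
  [0, 9, 18]
  [10, 0, -4]
  [∞, 15, 0]
D(1):
  [0, 9, 18]
  [10, 0, -4]
  [∞, 15, 0]
D(2):
  [0, 9, 5]
  [10, 0, -4]
  [25, 15, 0]
D(3):
  [0, 9, 5]
  [10, 0, -4]
  [25, 15, 0]
Answer: M*[3][2] = 15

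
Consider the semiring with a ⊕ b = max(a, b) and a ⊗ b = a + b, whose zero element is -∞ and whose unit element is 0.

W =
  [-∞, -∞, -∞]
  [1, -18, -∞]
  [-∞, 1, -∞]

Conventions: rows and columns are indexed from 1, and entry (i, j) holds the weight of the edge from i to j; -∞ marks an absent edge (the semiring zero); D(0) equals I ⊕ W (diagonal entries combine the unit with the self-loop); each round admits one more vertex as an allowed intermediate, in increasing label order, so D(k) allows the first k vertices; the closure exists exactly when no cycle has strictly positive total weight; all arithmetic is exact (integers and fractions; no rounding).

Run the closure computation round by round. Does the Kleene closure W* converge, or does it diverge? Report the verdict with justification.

D(0):
  [0, -∞, -∞]
  [1, 0, -∞]
  [-∞, 1, 0]
D(1):
  [0, -∞, -∞]
  [1, 0, -∞]
  [-∞, 1, 0]
D(2):
  [0, -∞, -∞]
  [1, 0, -∞]
  [2, 1, 0]
D(3):
  [0, -∞, -∞]
  [1, 0, -∞]
  [2, 1, 0]
Key observation: every diagonal entry stays at the unit through all rounds, so no improving cycle exists.
Answer: CONVERGES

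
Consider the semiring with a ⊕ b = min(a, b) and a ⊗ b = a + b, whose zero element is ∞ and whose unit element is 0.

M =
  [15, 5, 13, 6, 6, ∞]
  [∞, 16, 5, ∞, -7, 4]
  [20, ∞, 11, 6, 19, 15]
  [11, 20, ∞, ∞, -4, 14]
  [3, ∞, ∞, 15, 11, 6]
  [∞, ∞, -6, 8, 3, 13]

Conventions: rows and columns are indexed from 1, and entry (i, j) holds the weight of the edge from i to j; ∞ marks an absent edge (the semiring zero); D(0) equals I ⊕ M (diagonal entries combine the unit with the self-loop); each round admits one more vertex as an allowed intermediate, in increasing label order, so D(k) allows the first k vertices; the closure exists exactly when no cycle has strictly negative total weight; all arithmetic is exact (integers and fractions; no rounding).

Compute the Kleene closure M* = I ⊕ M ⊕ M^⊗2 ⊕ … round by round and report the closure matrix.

D(0):
  [0, 5, 13, 6, 6, ∞]
  [∞, 0, 5, ∞, -7, 4]
  [20, ∞, 0, 6, 19, 15]
  [11, 20, ∞, 0, -4, 14]
  [3, ∞, ∞, 15, 0, 6]
  [∞, ∞, -6, 8, 3, 0]
D(1):
  [0, 5, 13, 6, 6, ∞]
  [∞, 0, 5, ∞, -7, 4]
  [20, 25, 0, 6, 19, 15]
  [11, 16, 24, 0, -4, 14]
  [3, 8, 16, 9, 0, 6]
  [∞, ∞, -6, 8, 3, 0]
D(2):
  [0, 5, 10, 6, -2, 9]
  [∞, 0, 5, ∞, -7, 4]
  [20, 25, 0, 6, 18, 15]
  [11, 16, 21, 0, -4, 14]
  [3, 8, 13, 9, 0, 6]
  [∞, ∞, -6, 8, 3, 0]
D(3):
  [0, 5, 10, 6, -2, 9]
  [25, 0, 5, 11, -7, 4]
  [20, 25, 0, 6, 18, 15]
  [11, 16, 21, 0, -4, 14]
  [3, 8, 13, 9, 0, 6]
  [14, 19, -6, 0, 3, 0]
D(4):
  [0, 5, 10, 6, -2, 9]
  [22, 0, 5, 11, -7, 4]
  [17, 22, 0, 6, 2, 15]
  [11, 16, 21, 0, -4, 14]
  [3, 8, 13, 9, 0, 6]
  [11, 16, -6, 0, -4, 0]
D(5):
  [0, 5, 10, 6, -2, 4]
  [-4, 0, 5, 2, -7, -1]
  [5, 10, 0, 6, 2, 8]
  [-1, 4, 9, 0, -4, 2]
  [3, 8, 13, 9, 0, 6]
  [-1, 4, -6, 0, -4, 0]
D(6):
  [0, 5, -2, 4, -2, 4]
  [-4, 0, -7, -1, -7, -1]
  [5, 10, 0, 6, 2, 8]
  [-1, 4, -4, 0, -4, 2]
  [3, 8, 0, 6, 0, 6]
  [-1, 4, -6, 0, -4, 0]
Answer: M* = [[0, 5, -2, 4, -2, 4], [-4, 0, -7, -1, -7, -1], [5, 10, 0, 6, 2, 8], [-1, 4, -4, 0, -4, 2], [3, 8, 0, 6, 0, 6], [-1, 4, -6, 0, -4, 0]]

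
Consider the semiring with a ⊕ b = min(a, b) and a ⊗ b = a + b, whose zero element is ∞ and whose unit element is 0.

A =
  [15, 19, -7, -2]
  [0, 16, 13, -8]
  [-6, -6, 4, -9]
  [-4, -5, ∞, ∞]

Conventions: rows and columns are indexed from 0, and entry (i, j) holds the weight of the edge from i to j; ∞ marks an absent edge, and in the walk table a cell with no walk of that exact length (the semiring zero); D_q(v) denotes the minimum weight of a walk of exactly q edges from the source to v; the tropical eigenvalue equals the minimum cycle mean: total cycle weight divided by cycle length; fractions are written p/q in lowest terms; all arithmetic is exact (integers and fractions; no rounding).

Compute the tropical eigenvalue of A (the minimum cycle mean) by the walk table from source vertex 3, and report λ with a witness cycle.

q=0: [∞, ∞, ∞, 0]
q=1: [-4, -5, ∞, ∞]
q=2: [-5, 11, -11, -13]
q=3: [-17, -18, -12, -20]
q=4: [-24, -25, -24, -26]
Optimal cycle mean attained by: cycle 0->2->3->0, total (-7) + (-9) + (-4), length 3.
Answer: λ = -20/3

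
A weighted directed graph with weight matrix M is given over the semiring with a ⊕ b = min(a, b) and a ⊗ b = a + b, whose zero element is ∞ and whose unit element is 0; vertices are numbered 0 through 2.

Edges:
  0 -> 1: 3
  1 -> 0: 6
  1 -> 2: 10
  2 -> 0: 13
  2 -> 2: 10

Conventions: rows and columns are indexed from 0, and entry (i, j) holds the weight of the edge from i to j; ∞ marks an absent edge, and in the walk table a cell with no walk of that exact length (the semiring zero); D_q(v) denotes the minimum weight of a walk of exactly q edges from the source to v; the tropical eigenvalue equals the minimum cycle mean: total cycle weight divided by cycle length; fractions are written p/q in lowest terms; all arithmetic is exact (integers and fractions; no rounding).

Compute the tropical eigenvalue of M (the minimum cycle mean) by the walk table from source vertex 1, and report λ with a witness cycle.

q=0: [∞, 0, ∞]
q=1: [6, ∞, 10]
q=2: [23, 9, 20]
q=3: [15, 26, 19]
Optimal cycle mean attained by: cycle 0->1->0, total 3 + 6, length 2.
Answer: λ = 9/2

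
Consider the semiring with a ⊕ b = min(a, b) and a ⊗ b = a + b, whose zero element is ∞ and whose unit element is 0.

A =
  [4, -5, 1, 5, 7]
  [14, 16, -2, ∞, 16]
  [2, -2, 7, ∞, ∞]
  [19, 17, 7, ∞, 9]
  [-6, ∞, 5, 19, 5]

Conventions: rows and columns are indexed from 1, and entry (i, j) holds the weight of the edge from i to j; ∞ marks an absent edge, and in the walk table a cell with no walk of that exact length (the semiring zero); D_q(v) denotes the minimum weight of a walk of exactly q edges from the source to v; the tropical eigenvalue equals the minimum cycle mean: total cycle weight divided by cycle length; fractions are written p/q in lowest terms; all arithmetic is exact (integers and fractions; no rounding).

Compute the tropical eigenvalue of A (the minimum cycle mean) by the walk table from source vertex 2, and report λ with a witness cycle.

q=0: [∞, 0, ∞, ∞, ∞]
q=1: [14, 16, -2, ∞, 16]
q=2: [0, -4, 5, 19, 21]
q=3: [4, -5, -6, 5, 7]
q=4: [-4, -8, -7, 9, 11]
q=5: [-5, -9, -10, 1, 3]
Optimal cycle mean attained by: cycle 2->3->2, total (-2) + (-2), length 2.
Answer: λ = -2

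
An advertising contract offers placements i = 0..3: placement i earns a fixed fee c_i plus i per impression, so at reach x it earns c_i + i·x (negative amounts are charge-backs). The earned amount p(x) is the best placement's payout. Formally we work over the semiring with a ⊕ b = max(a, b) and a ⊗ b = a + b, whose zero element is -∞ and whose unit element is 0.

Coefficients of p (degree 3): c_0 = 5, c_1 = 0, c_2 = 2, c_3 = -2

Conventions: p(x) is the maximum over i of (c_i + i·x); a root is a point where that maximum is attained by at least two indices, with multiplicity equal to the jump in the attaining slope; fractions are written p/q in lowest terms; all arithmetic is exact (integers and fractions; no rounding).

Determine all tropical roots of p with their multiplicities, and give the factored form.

hull edge (i=0, c=5) to (i=2, c=2): slope -3/2, span 2
hull edge (i=2, c=2) to (i=3, c=-2): slope -4, span 1
Factored form: p(x) = -2 ⊗ (x ⊕ 3/2) ⊗ (x ⊕ 3/2) ⊗ (x ⊕ 4)
Answer: roots = 3/2 (mult 2), 4 (mult 1)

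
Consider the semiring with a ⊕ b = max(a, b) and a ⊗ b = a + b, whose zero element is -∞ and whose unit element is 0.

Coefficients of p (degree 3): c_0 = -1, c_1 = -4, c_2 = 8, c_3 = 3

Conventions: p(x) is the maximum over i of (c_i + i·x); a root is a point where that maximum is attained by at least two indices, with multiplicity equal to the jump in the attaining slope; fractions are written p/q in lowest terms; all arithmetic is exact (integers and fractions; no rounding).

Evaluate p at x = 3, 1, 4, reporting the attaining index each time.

p(3) = max(-1+0·3=-1, -4+1·3=-1, 8+2·3=14, 3+3·3=12) = 14 (attained by i=2)
p(1) = max(-1+0·1=-1, -4+1·1=-3, 8+2·1=10, 3+3·1=6) = 10 (attained by i=2)
p(4) = max(-1+0·4=-1, -4+1·4=0, 8+2·4=16, 3+3·4=15) = 16 (attained by i=2)
Answer: p(3) = 14; p(1) = 10; p(4) = 16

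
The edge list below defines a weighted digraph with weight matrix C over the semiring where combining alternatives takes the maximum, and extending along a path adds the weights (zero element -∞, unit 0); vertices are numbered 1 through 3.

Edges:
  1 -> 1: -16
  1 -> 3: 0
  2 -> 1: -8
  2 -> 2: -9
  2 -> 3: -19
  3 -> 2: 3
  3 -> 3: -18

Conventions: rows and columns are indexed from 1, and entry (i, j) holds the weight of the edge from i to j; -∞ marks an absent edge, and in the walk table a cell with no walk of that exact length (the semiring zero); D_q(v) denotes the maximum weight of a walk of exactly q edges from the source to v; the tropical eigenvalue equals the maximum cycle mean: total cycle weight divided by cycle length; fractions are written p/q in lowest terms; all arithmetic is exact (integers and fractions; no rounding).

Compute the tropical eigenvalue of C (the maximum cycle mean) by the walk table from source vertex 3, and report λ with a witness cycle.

q=0: [-∞, -∞, 0]
q=1: [-∞, 3, -18]
q=2: [-5, -6, -16]
q=3: [-14, -13, -5]
Optimal cycle mean attained by: cycle 1->3->2->1, total 0 + 3 + (-8), length 3.
Answer: λ = -5/3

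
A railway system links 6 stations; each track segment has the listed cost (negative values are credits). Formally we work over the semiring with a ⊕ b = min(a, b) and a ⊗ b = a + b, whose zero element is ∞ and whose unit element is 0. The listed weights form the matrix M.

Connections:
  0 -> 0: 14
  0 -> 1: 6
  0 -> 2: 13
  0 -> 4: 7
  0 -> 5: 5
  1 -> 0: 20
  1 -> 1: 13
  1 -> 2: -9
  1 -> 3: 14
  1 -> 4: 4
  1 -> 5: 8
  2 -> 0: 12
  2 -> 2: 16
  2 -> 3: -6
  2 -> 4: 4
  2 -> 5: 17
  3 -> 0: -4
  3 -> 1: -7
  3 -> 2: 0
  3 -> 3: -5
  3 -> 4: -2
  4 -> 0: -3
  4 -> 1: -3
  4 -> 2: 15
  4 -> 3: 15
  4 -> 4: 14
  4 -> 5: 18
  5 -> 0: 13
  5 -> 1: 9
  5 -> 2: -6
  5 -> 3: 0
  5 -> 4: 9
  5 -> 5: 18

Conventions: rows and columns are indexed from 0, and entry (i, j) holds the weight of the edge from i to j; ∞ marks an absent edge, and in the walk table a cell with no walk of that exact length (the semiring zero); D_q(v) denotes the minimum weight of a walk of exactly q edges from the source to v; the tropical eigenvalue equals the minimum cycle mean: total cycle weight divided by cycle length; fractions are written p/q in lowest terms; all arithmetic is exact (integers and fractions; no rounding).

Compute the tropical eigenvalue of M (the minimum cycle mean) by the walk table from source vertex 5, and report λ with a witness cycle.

q=0: [∞, ∞, ∞, ∞, ∞, 0]
q=1: [13, 9, -6, 0, 9, 18]
q=2: [-4, -7, 0, -12, -2, 11]
q=3: [-16, -19, -16, -17, -14, 1]
q=4: [-21, -24, -28, -22, -19, -11]
q=5: [-26, -29, -33, -34, -24, -16]
q=6: [-38, -41, -38, -39, -36, -21]
Optimal cycle mean attained by: cycle 1->2->3->1, total (-9) + (-6) + (-7), length 3.
Answer: λ = -22/3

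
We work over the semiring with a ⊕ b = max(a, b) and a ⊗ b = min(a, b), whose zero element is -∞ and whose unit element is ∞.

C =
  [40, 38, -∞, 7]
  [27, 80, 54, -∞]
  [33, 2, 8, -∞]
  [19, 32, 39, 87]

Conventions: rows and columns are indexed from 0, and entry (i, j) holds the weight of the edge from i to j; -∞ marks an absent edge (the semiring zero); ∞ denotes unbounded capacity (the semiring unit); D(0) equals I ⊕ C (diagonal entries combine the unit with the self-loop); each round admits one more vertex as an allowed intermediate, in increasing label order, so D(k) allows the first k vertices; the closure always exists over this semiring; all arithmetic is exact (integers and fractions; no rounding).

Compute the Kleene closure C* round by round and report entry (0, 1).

D(0):
  [∞, 38, -∞, 7]
  [27, ∞, 54, -∞]
  [33, 2, ∞, -∞]
  [19, 32, 39, ∞]
D(1):
  [∞, 38, -∞, 7]
  [27, ∞, 54, 7]
  [33, 33, ∞, 7]
  [19, 32, 39, ∞]
D(2):
  [∞, 38, 38, 7]
  [27, ∞, 54, 7]
  [33, 33, ∞, 7]
  [27, 32, 39, ∞]
D(3):
  [∞, 38, 38, 7]
  [33, ∞, 54, 7]
  [33, 33, ∞, 7]
  [33, 33, 39, ∞]
D(4):
  [∞, 38, 38, 7]
  [33, ∞, 54, 7]
  [33, 33, ∞, 7]
  [33, 33, 39, ∞]
Answer: C*[0][1] = 38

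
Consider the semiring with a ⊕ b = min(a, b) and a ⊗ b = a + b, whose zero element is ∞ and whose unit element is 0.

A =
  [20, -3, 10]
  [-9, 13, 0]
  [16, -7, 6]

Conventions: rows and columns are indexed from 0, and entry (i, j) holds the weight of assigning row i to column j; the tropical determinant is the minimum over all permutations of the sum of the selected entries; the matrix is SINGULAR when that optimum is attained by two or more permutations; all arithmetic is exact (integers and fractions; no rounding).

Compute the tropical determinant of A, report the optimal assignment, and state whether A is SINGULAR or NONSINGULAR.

σ = (0, 1, 2): 20 + 13 + 6 = 39
σ = (0, 2, 1): 20 + 0 + (-7) = 13
σ = (1, 0, 2): (-3) + (-9) + 6 = -6
σ = (1, 2, 0): (-3) + 0 + 16 = 13
σ = (2, 0, 1): 10 + (-9) + (-7) = -6
σ = (2, 1, 0): 10 + 13 + 16 = 39
Optimal value attained by: σ = (1, 0, 2).
Answer: det⊕(A) = -6; verdict: SINGULAR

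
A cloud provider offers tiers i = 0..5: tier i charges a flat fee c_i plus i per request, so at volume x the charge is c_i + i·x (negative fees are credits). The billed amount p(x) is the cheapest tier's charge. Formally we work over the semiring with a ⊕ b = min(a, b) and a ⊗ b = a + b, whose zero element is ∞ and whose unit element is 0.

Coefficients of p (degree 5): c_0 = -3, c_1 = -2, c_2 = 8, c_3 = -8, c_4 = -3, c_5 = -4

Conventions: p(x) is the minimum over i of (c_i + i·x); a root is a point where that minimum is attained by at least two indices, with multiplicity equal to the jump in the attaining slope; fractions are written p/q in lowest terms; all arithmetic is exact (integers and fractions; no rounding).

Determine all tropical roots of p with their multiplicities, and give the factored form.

hull edge (i=0, c=-3) to (i=3, c=-8): slope -5/3, span 3
hull edge (i=3, c=-8) to (i=5, c=-4): slope 2, span 2
Factored form: p(x) = -4 ⊗ (x ⊕ (-2)) ⊗ (x ⊕ (-2)) ⊗ (x ⊕ 5/3) ⊗ (x ⊕ 5/3) ⊗ (x ⊕ 5/3)
Answer: roots = -2 (mult 2), 5/3 (mult 3)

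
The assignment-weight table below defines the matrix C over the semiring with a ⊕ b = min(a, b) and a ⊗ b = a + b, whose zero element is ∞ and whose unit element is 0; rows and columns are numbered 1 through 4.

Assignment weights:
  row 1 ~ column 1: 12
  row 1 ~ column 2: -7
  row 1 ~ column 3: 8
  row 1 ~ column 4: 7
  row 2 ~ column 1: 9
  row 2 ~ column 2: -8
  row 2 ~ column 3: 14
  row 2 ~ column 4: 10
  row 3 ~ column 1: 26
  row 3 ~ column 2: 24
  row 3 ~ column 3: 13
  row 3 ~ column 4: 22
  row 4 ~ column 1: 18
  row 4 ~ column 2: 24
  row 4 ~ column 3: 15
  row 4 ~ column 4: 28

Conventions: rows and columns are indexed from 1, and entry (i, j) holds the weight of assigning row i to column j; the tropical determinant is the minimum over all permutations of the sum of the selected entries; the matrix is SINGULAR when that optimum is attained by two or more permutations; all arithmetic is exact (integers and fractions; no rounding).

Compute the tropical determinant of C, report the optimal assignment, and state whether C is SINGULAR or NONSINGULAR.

σ = (1, 2, 3, 4): 12 + (-8) + 13 + 28 = 45
σ = (1, 2, 4, 3): 12 + (-8) + 22 + 15 = 41
σ = (1, 3, 2, 4): 12 + 14 + 24 + 28 = 78
σ = (1, 3, 4, 2): 12 + 14 + 22 + 24 = 72
σ = (1, 4, 2, 3): 12 + 10 + 24 + 15 = 61
σ = (1, 4, 3, 2): 12 + 10 + 13 + 24 = 59
σ = (2, 1, 3, 4): (-7) + 9 + 13 + 28 = 43
σ = (2, 1, 4, 3): (-7) + 9 + 22 + 15 = 39
σ = (2, 3, 1, 4): (-7) + 14 + 26 + 28 = 61
σ = (2, 3, 4, 1): (-7) + 14 + 22 + 18 = 47
σ = (2, 4, 1, 3): (-7) + 10 + 26 + 15 = 44
σ = (2, 4, 3, 1): (-7) + 10 + 13 + 18 = 34
σ = (3, 1, 2, 4): 8 + 9 + 24 + 28 = 69
σ = (3, 1, 4, 2): 8 + 9 + 22 + 24 = 63
σ = (3, 2, 1, 4): 8 + (-8) + 26 + 28 = 54
σ = (3, 2, 4, 1): 8 + (-8) + 22 + 18 = 40
σ = (3, 4, 1, 2): 8 + 10 + 26 + 24 = 68
σ = (3, 4, 2, 1): 8 + 10 + 24 + 18 = 60
σ = (4, 1, 2, 3): 7 + 9 + 24 + 15 = 55
σ = (4, 1, 3, 2): 7 + 9 + 13 + 24 = 53
σ = (4, 2, 1, 3): 7 + (-8) + 26 + 15 = 40
σ = (4, 2, 3, 1): 7 + (-8) + 13 + 18 = 30
σ = (4, 3, 1, 2): 7 + 14 + 26 + 24 = 71
σ = (4, 3, 2, 1): 7 + 14 + 24 + 18 = 63
Optimal value attained by: σ = (4, 2, 3, 1).
Answer: det⊕(C) = 30; verdict: NONSINGULAR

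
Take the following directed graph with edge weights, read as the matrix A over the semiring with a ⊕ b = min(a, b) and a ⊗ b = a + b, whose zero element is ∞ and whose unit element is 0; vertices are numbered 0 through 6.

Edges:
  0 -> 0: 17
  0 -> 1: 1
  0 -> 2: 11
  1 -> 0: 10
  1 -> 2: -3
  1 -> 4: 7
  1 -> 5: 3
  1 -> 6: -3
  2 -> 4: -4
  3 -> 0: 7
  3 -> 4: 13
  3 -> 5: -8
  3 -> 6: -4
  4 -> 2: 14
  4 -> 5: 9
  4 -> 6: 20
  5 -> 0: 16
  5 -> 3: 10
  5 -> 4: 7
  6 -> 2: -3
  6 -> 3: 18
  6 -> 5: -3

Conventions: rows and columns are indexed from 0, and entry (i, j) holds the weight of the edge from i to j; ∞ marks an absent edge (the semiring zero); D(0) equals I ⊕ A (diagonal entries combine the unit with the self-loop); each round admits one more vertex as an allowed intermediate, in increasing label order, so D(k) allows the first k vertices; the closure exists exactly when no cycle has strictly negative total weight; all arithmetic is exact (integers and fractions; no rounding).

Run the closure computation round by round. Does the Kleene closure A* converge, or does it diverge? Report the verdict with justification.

D(0):
  [0, 1, 11, ∞, ∞, ∞, ∞]
  [10, 0, -3, ∞, 7, 3, -3]
  [∞, ∞, 0, ∞, -4, ∞, ∞]
  [7, ∞, ∞, 0, 13, -8, -4]
  [∞, ∞, 14, ∞, 0, 9, 20]
  [16, ∞, ∞, 10, 7, 0, ∞]
  [∞, ∞, -3, 18, ∞, -3, 0]
D(1):
  [0, 1, 11, ∞, ∞, ∞, ∞]
  [10, 0, -3, ∞, 7, 3, -3]
  [∞, ∞, 0, ∞, -4, ∞, ∞]
  [7, 8, 18, 0, 13, -8, -4]
  [∞, ∞, 14, ∞, 0, 9, 20]
  [16, 17, 27, 10, 7, 0, ∞]
  [∞, ∞, -3, 18, ∞, -3, 0]
D(2):
  [0, 1, -2, ∞, 8, 4, -2]
  [10, 0, -3, ∞, 7, 3, -3]
  [∞, ∞, 0, ∞, -4, ∞, ∞]
  [7, 8, 5, 0, 13, -8, -4]
  [∞, ∞, 14, ∞, 0, 9, 20]
  [16, 17, 14, 10, 7, 0, 14]
  [∞, ∞, -3, 18, ∞, -3, 0]
D(3):
  [0, 1, -2, ∞, -6, 4, -2]
  [10, 0, -3, ∞, -7, 3, -3]
  [∞, ∞, 0, ∞, -4, ∞, ∞]
  [7, 8, 5, 0, 1, -8, -4]
  [∞, ∞, 14, ∞, 0, 9, 20]
  [16, 17, 14, 10, 7, 0, 14]
  [∞, ∞, -3, 18, -7, -3, 0]
D(4):
  [0, 1, -2, ∞, -6, 4, -2]
  [10, 0, -3, ∞, -7, 3, -3]
  [∞, ∞, 0, ∞, -4, ∞, ∞]
  [7, 8, 5, 0, 1, -8, -4]
  [∞, ∞, 14, ∞, 0, 9, 20]
  [16, 17, 14, 10, 7, 0, 6]
  [25, 26, -3, 18, -7, -3, 0]
D(5):
  [0, 1, -2, ∞, -6, 3, -2]
  [10, 0, -3, ∞, -7, 2, -3]
  [∞, ∞, 0, ∞, -4, 5, 16]
  [7, 8, 5, 0, 1, -8, -4]
  [∞, ∞, 14, ∞, 0, 9, 20]
  [16, 17, 14, 10, 7, 0, 6]
  [25, 26, -3, 18, -7, -3, 0]
D(6):
  [0, 1, -2, 13, -6, 3, -2]
  [10, 0, -3, 12, -7, 2, -3]
  [21, 22, 0, 15, -4, 5, 11]
  [7, 8, 5, 0, -1, -8, -4]
  [25, 26, 14, 19, 0, 9, 15]
  [16, 17, 14, 10, 7, 0, 6]
  [13, 14, -3, 7, -7, -3, 0]
D(7):
  [0, 1, -5, 5, -9, -5, -2]
  [10, 0, -6, 4, -10, -6, -3]
  [21, 22, 0, 15, -4, 5, 11]
  [7, 8, -7, 0, -11, -8, -4]
  [25, 26, 12, 19, 0, 9, 15]
  [16, 17, 3, 10, -1, 0, 6]
  [13, 14, -3, 7, -7, -3, 0]
Key observation: every diagonal entry stays at the unit through all rounds, so no improving cycle exists.
Answer: CONVERGES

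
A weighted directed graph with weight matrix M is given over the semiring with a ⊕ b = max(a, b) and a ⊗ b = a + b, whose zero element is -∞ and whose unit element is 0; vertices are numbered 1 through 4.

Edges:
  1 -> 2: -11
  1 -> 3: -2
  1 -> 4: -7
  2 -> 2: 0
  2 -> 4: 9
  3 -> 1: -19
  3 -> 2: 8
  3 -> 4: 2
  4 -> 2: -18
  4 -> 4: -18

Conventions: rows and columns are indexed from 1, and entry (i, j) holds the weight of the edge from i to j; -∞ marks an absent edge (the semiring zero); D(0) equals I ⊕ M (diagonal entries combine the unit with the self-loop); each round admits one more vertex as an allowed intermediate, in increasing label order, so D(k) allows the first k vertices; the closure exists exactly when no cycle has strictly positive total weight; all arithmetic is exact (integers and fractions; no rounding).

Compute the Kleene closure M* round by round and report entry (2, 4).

D(0):
  [0, -11, -2, -7]
  [-∞, 0, -∞, 9]
  [-19, 8, 0, 2]
  [-∞, -18, -∞, 0]
D(1):
  [0, -11, -2, -7]
  [-∞, 0, -∞, 9]
  [-19, 8, 0, 2]
  [-∞, -18, -∞, 0]
D(2):
  [0, -11, -2, -2]
  [-∞, 0, -∞, 9]
  [-19, 8, 0, 17]
  [-∞, -18, -∞, 0]
D(3):
  [0, 6, -2, 15]
  [-∞, 0, -∞, 9]
  [-19, 8, 0, 17]
  [-∞, -18, -∞, 0]
D(4):
  [0, 6, -2, 15]
  [-∞, 0, -∞, 9]
  [-19, 8, 0, 17]
  [-∞, -18, -∞, 0]
Answer: M*[2][4] = 9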